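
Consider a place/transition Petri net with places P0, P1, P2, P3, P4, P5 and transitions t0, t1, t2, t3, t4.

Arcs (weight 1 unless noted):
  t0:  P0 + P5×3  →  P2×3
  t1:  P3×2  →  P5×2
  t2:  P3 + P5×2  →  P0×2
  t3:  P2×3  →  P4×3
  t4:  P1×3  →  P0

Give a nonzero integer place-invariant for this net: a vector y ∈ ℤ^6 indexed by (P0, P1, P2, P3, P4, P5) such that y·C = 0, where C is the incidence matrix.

y = (P0:3, P1:1, P2:3, P3:2, P4:3, P5:2)

Incidence matrix C (rows=places, cols=transitions):
       t0   t1   t2   t3   t4
   P0  -1    0    2    0    1
   P1   0    0    0    0   -3
   P2   3    0    0   -3    0
   P3   0   -2   -1    0    0
   P4   0    0    0    3    0
   P5  -3    2   -2    0    0

Candidate y = [3, 1, 3, 2, 3, 2]; check y·C column-wise:
  col t0: 3·-1 + 1·0 + 3·3 + 2·0 + 3·0 + 2·-3 = 0
  col t1: 3·0 + 1·0 + 3·0 + 2·-2 + 3·0 + 2·2 = 0
  col t2: 3·2 + 1·0 + 3·0 + 2·-1 + 3·0 + 2·-2 = 0
  col t3: 3·0 + 1·0 + 3·-3 + 2·0 + 3·3 + 2·0 = 0
  col t4: 3·1 + 1·-3 + 3·0 + 2·0 + 3·0 + 2·0 = 0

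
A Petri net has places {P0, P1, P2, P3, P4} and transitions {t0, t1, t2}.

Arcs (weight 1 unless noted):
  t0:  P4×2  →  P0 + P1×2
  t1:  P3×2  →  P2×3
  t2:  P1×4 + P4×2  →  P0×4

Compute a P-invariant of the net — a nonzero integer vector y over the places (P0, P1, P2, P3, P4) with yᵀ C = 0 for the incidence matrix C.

Incidence matrix C (rows=places, cols=transitions):
       t0   t1   t2
   P0   1    0    4
   P1   2    0   -4
   P2   0    3    0
   P3   0   -2    0
   P4  -2    0   -2

Candidate y = [0, 0, 2, 3, 0]; check y·C column-wise:
  col t0: 0·1 + 0·2 + 2·0 + 3·0 + 0·-2 = 0
  col t1: 2·3 + 3·-2 = 0
  col t2: 0·4 + 0·-4 + 2·0 + 3·0 + 0·-2 = 0

y = (P0:0, P1:0, P2:2, P3:3, P4:0)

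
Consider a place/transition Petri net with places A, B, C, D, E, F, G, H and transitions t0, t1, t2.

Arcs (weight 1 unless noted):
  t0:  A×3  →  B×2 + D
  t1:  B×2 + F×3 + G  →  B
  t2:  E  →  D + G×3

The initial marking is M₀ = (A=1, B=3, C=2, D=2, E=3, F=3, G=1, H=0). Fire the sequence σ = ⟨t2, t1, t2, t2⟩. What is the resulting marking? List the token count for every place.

(A=1, B=2, C=2, D=5, E=0, F=0, G=9, H=0)

step 1: fire t2:  (A=1, B=3, C=2, D=2, E=3, F=3, G=1, H=0) → (A=1, B=3, C=2, D=3, E=2, F=3, G=4, H=0)
step 2: fire t1:  (A=1, B=3, C=2, D=3, E=2, F=3, G=4, H=0) → (A=1, B=2, C=2, D=3, E=2, F=0, G=3, H=0)
step 3: fire t2:  (A=1, B=2, C=2, D=3, E=2, F=0, G=3, H=0) → (A=1, B=2, C=2, D=4, E=1, F=0, G=6, H=0)
step 4: fire t2:  (A=1, B=2, C=2, D=4, E=1, F=0, G=6, H=0) → (A=1, B=2, C=2, D=5, E=0, F=0, G=9, H=0)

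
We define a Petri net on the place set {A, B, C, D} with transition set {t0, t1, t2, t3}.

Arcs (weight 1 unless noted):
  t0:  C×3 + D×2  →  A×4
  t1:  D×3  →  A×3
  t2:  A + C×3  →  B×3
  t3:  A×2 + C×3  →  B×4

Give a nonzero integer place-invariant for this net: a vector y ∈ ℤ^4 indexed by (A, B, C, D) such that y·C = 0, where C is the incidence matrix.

y = (A:3, B:3, C:2, D:3)

Incidence matrix C (rows=places, cols=transitions):
       t0   t1   t2   t3
    A   4    3   -1   -2
    B   0    0    3    4
    C  -3    0   -3   -3
    D  -2   -3    0    0

Candidate y = [3, 3, 2, 3]; check y·C column-wise:
  col t0: 3·4 + 3·0 + 2·-3 + 3·-2 = 0
  col t1: 3·3 + 3·0 + 2·0 + 3·-3 = 0
  col t2: 3·-1 + 3·3 + 2·-3 + 3·0 = 0
  col t3: 3·-2 + 3·4 + 2·-3 + 3·0 = 0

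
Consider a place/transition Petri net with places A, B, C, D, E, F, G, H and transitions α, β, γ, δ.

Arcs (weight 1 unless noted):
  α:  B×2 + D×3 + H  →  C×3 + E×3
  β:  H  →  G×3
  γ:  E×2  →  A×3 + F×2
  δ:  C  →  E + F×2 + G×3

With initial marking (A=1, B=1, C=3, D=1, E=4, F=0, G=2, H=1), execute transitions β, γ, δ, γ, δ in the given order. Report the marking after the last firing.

(A=7, B=1, C=1, D=1, E=2, F=8, G=11, H=0)

step 1: fire β:  (A=1, B=1, C=3, D=1, E=4, F=0, G=2, H=1) → (A=1, B=1, C=3, D=1, E=4, F=0, G=5, H=0)
step 2: fire γ:  (A=1, B=1, C=3, D=1, E=4, F=0, G=5, H=0) → (A=4, B=1, C=3, D=1, E=2, F=2, G=5, H=0)
step 3: fire δ:  (A=4, B=1, C=3, D=1, E=2, F=2, G=5, H=0) → (A=4, B=1, C=2, D=1, E=3, F=4, G=8, H=0)
step 4: fire γ:  (A=4, B=1, C=2, D=1, E=3, F=4, G=8, H=0) → (A=7, B=1, C=2, D=1, E=1, F=6, G=8, H=0)
step 5: fire δ:  (A=7, B=1, C=2, D=1, E=1, F=6, G=8, H=0) → (A=7, B=1, C=1, D=1, E=2, F=8, G=11, H=0)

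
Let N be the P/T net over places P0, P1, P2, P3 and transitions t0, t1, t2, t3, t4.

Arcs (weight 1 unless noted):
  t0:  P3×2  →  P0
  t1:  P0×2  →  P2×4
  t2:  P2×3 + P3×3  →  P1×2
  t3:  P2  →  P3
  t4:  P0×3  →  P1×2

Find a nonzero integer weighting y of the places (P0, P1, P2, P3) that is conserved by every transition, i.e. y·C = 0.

y = (P0:2, P1:3, P2:1, P3:1)

Incidence matrix C (rows=places, cols=transitions):
       t0   t1   t2   t3   t4
   P0   1   -2    0    0   -3
   P1   0    0    2    0    2
   P2   0    4   -3   -1    0
   P3  -2    0   -3    1    0

Candidate y = [2, 3, 1, 1]; check y·C column-wise:
  col t0: 2·1 + 3·0 + 1·0 + 1·-2 = 0
  col t1: 2·-2 + 3·0 + 1·4 + 1·0 = 0
  col t2: 2·0 + 3·2 + 1·-3 + 1·-3 = 0
  col t3: 2·0 + 3·0 + 1·-1 + 1·1 = 0
  col t4: 2·-3 + 3·2 + 1·0 + 1·0 = 0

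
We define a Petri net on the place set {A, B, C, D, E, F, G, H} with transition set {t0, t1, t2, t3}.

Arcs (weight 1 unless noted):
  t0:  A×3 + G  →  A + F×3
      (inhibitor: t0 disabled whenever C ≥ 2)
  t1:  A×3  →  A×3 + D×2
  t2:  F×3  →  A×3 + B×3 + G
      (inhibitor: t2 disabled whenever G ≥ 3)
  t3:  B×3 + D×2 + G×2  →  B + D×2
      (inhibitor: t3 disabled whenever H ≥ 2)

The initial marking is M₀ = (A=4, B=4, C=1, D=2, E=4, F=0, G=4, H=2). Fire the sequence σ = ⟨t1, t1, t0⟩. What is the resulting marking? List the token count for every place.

step 1: fire t1:  (A=4, B=4, C=1, D=2, E=4, F=0, G=4, H=2) → (A=4, B=4, C=1, D=4, E=4, F=0, G=4, H=2)
step 2: fire t1:  (A=4, B=4, C=1, D=4, E=4, F=0, G=4, H=2) → (A=4, B=4, C=1, D=6, E=4, F=0, G=4, H=2)
step 3: fire t0:  (A=4, B=4, C=1, D=6, E=4, F=0, G=4, H=2) → (A=2, B=4, C=1, D=6, E=4, F=3, G=3, H=2)

(A=2, B=4, C=1, D=6, E=4, F=3, G=3, H=2)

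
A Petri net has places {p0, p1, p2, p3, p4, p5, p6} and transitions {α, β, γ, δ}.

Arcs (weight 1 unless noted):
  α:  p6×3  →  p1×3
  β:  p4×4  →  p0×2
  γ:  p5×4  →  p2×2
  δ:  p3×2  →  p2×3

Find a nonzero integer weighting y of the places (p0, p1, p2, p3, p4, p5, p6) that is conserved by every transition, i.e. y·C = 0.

y = (p0:2, p1:0, p2:0, p3:0, p4:1, p5:0, p6:0)

Incidence matrix C (rows=places, cols=transitions):
        α    β    γ    δ
   p0   0    2    0    0
   p1   3    0    0    0
   p2   0    0    2    3
   p3   0    0    0   -2
   p4   0   -4    0    0
   p5   0    0   -4    0
   p6  -3    0    0    0

Candidate y = [2, 0, 0, 0, 1, 0, 0]; check y·C column-wise:
  col α: 2·0 + 0·3 + 1·0 + 0·-3 = 0
  col β: 2·2 + 1·-4 = 0
  col γ: 2·0 + 0·2 + 1·0 + 0·-4 = 0
  col δ: 2·0 + 0·3 + 0·-2 + 1·0 = 0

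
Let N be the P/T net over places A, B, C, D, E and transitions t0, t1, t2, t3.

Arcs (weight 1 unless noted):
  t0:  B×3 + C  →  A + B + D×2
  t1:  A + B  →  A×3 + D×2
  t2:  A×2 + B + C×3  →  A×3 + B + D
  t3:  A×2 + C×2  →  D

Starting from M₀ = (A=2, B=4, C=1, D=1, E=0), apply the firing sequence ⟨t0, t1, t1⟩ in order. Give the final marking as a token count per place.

(A=7, B=0, C=0, D=7, E=0)

step 1: fire t0:  (A=2, B=4, C=1, D=1, E=0) → (A=3, B=2, C=0, D=3, E=0)
step 2: fire t1:  (A=3, B=2, C=0, D=3, E=0) → (A=5, B=1, C=0, D=5, E=0)
step 3: fire t1:  (A=5, B=1, C=0, D=5, E=0) → (A=7, B=0, C=0, D=7, E=0)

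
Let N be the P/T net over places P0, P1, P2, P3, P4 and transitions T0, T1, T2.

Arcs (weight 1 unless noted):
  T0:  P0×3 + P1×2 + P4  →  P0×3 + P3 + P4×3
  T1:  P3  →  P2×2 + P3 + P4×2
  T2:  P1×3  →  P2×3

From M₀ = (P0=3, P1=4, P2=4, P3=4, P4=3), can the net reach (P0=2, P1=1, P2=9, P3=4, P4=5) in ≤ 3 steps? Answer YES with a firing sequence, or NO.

depth 0: 1 marking
depth 1: 4 markings reached so far
depth 2: 8 markings reached so far
depth 3: 12 markings reached so far
target is not among the 12 markings reachable within 3 steps

NO — not reachable within 3 firings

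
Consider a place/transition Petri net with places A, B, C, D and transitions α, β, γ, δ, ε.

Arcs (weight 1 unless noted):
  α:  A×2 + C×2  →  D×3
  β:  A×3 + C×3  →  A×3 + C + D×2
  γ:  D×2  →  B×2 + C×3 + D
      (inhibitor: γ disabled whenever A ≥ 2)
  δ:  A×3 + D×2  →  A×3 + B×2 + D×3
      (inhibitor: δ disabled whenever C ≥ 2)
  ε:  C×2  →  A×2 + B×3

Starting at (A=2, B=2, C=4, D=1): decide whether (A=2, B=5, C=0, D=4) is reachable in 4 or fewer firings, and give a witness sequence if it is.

step 1: fire α:  (A=2, B=2, C=4, D=1) → (A=0, B=2, C=2, D=4)
step 2: fire ε:  (A=0, B=2, C=2, D=4) → (A=2, B=5, C=0, D=4)

YES — reachable via ⟨α, ε⟩ (2 firings)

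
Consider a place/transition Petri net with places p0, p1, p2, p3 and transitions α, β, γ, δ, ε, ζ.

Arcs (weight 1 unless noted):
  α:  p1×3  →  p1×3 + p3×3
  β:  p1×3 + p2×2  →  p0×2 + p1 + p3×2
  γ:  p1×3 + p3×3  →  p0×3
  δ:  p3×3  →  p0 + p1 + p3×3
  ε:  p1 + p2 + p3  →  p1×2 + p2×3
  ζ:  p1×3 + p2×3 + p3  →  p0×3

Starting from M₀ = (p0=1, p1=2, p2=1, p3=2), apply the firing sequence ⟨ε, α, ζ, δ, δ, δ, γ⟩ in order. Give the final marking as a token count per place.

(p0=10, p1=0, p2=0, p3=0)

step 1: fire ε:  (p0=1, p1=2, p2=1, p3=2) → (p0=1, p1=3, p2=3, p3=1)
step 2: fire α:  (p0=1, p1=3, p2=3, p3=1) → (p0=1, p1=3, p2=3, p3=4)
step 3: fire ζ:  (p0=1, p1=3, p2=3, p3=4) → (p0=4, p1=0, p2=0, p3=3)
step 4: fire δ:  (p0=4, p1=0, p2=0, p3=3) → (p0=5, p1=1, p2=0, p3=3)
step 5: fire δ:  (p0=5, p1=1, p2=0, p3=3) → (p0=6, p1=2, p2=0, p3=3)
step 6: fire δ:  (p0=6, p1=2, p2=0, p3=3) → (p0=7, p1=3, p2=0, p3=3)
step 7: fire γ:  (p0=7, p1=3, p2=0, p3=3) → (p0=10, p1=0, p2=0, p3=0)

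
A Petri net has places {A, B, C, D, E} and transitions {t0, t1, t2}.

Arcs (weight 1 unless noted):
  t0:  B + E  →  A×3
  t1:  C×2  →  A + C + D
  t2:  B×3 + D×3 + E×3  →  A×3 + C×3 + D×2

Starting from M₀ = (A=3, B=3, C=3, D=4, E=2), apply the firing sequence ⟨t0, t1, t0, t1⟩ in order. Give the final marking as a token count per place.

step 1: fire t0:  (A=3, B=3, C=3, D=4, E=2) → (A=6, B=2, C=3, D=4, E=1)
step 2: fire t1:  (A=6, B=2, C=3, D=4, E=1) → (A=7, B=2, C=2, D=5, E=1)
step 3: fire t0:  (A=7, B=2, C=2, D=5, E=1) → (A=10, B=1, C=2, D=5, E=0)
step 4: fire t1:  (A=10, B=1, C=2, D=5, E=0) → (A=11, B=1, C=1, D=6, E=0)

(A=11, B=1, C=1, D=6, E=0)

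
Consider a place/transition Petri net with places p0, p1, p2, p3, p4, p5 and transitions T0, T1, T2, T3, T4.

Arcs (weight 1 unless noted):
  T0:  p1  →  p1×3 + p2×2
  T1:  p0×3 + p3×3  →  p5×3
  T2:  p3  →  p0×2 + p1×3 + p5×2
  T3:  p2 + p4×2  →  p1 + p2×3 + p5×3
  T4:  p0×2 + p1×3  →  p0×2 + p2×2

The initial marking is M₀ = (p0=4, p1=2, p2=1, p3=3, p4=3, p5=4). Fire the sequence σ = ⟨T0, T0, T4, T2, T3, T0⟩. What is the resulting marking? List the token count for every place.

step 1: fire T0:  (p0=4, p1=2, p2=1, p3=3, p4=3, p5=4) → (p0=4, p1=4, p2=3, p3=3, p4=3, p5=4)
step 2: fire T0:  (p0=4, p1=4, p2=3, p3=3, p4=3, p5=4) → (p0=4, p1=6, p2=5, p3=3, p4=3, p5=4)
step 3: fire T4:  (p0=4, p1=6, p2=5, p3=3, p4=3, p5=4) → (p0=4, p1=3, p2=7, p3=3, p4=3, p5=4)
step 4: fire T2:  (p0=4, p1=3, p2=7, p3=3, p4=3, p5=4) → (p0=6, p1=6, p2=7, p3=2, p4=3, p5=6)
step 5: fire T3:  (p0=6, p1=6, p2=7, p3=2, p4=3, p5=6) → (p0=6, p1=7, p2=9, p3=2, p4=1, p5=9)
step 6: fire T0:  (p0=6, p1=7, p2=9, p3=2, p4=1, p5=9) → (p0=6, p1=9, p2=11, p3=2, p4=1, p5=9)

(p0=6, p1=9, p2=11, p3=2, p4=1, p5=9)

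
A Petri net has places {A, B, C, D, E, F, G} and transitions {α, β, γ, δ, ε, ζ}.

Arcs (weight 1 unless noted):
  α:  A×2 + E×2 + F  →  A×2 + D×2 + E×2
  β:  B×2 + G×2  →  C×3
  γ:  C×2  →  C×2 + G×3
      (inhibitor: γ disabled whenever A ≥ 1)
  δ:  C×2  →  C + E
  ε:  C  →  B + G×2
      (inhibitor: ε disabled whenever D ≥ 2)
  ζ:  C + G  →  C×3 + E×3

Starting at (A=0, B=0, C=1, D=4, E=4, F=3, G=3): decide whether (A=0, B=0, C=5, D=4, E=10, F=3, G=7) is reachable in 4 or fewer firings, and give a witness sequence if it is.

step 1: fire ζ:  (A=0, B=0, C=1, D=4, E=4, F=3, G=3) → (A=0, B=0, C=3, D=4, E=7, F=3, G=2)
step 2: fire γ:  (A=0, B=0, C=3, D=4, E=7, F=3, G=2) → (A=0, B=0, C=3, D=4, E=7, F=3, G=5)
step 3: fire γ:  (A=0, B=0, C=3, D=4, E=7, F=3, G=5) → (A=0, B=0, C=3, D=4, E=7, F=3, G=8)
step 4: fire ζ:  (A=0, B=0, C=3, D=4, E=7, F=3, G=8) → (A=0, B=0, C=5, D=4, E=10, F=3, G=7)

YES — reachable via ⟨ζ, γ, γ, ζ⟩ (4 firings)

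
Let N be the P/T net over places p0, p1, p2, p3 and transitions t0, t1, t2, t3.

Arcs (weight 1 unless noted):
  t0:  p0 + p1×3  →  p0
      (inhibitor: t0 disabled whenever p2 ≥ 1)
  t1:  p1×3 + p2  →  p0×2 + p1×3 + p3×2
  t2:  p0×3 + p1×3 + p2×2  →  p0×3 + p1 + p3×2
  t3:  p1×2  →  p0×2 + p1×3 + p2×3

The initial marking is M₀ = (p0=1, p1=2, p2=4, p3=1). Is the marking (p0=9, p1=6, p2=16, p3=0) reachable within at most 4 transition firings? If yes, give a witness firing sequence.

depth 0: 1 marking
depth 1: 2 markings reached so far
depth 2: 5 markings reached so far
depth 3: 10 markings reached so far
depth 4: 17 markings reached so far
target is not among the 17 markings reachable within 4 steps

NO — not reachable within 4 firings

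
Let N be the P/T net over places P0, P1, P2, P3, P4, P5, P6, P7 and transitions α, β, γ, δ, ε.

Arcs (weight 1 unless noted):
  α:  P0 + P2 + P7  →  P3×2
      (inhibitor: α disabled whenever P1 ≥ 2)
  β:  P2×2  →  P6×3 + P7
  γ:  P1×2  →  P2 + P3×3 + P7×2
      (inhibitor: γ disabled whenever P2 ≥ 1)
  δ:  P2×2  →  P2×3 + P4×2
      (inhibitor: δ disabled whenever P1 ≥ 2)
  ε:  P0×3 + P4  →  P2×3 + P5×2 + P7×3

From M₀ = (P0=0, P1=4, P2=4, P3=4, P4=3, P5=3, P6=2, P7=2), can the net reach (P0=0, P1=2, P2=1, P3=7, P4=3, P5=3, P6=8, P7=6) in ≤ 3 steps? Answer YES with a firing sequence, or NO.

step 1: fire β:  (P0=0, P1=4, P2=4, P3=4, P4=3, P5=3, P6=2, P7=2) → (P0=0, P1=4, P2=2, P3=4, P4=3, P5=3, P6=5, P7=3)
step 2: fire β:  (P0=0, P1=4, P2=2, P3=4, P4=3, P5=3, P6=5, P7=3) → (P0=0, P1=4, P2=0, P3=4, P4=3, P5=3, P6=8, P7=4)
step 3: fire γ:  (P0=0, P1=4, P2=0, P3=4, P4=3, P5=3, P6=8, P7=4) → (P0=0, P1=2, P2=1, P3=7, P4=3, P5=3, P6=8, P7=6)

YES — reachable via ⟨β, β, γ⟩ (3 firings)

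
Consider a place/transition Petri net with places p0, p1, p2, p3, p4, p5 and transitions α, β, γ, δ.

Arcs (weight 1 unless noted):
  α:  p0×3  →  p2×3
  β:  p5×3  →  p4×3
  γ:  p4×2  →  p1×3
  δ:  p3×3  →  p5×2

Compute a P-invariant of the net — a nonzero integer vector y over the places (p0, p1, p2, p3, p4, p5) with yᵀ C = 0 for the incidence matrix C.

Incidence matrix C (rows=places, cols=transitions):
        α    β    γ    δ
   p0  -3    0    0    0
   p1   0    0    3    0
   p2   3    0    0    0
   p3   0    0    0   -3
   p4   0    3   -2    0
   p5   0   -3    0    2

Candidate y = [1, 0, 1, 0, 0, 0]; check y·C column-wise:
  col α: 1·-3 + 1·3 = 0
  col β: 1·0 + 1·0 + 0·3 + 0·-3 = 0
  col γ: 1·0 + 0·3 + 1·0 + 0·-2 = 0
  col δ: 1·0 + 1·0 + 0·-3 + 0·2 = 0

y = (p0:1, p1:0, p2:1, p3:0, p4:0, p5:0)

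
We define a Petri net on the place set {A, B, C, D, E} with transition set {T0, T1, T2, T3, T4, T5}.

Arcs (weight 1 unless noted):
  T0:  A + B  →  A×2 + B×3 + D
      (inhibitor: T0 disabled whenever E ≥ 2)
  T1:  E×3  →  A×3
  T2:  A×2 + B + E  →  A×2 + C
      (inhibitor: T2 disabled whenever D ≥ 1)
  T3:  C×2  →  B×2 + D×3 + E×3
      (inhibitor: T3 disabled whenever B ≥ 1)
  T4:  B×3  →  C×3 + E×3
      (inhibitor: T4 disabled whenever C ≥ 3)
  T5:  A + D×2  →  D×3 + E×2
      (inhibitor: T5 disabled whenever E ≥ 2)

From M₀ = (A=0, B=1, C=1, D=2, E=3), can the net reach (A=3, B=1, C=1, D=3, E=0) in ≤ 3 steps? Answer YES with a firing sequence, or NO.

NO — not reachable within 3 firings

depth 0: 1 marking
depth 1: 2 markings reached so far
depth 2: 4 markings reached so far
depth 3: 7 markings reached so far
target is not among the 7 markings reachable within 3 steps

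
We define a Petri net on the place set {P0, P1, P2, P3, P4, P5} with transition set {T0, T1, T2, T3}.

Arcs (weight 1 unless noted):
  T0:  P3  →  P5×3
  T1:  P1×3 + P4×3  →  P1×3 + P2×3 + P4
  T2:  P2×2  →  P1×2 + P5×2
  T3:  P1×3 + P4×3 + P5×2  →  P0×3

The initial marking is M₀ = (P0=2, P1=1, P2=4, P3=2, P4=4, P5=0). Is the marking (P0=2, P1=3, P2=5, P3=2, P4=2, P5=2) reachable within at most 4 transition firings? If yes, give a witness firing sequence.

YES — reachable via ⟨T2, T1⟩ (2 firings)

step 1: fire T2:  (P0=2, P1=1, P2=4, P3=2, P4=4, P5=0) → (P0=2, P1=3, P2=2, P3=2, P4=4, P5=2)
step 2: fire T1:  (P0=2, P1=3, P2=2, P3=2, P4=4, P5=2) → (P0=2, P1=3, P2=5, P3=2, P4=2, P5=2)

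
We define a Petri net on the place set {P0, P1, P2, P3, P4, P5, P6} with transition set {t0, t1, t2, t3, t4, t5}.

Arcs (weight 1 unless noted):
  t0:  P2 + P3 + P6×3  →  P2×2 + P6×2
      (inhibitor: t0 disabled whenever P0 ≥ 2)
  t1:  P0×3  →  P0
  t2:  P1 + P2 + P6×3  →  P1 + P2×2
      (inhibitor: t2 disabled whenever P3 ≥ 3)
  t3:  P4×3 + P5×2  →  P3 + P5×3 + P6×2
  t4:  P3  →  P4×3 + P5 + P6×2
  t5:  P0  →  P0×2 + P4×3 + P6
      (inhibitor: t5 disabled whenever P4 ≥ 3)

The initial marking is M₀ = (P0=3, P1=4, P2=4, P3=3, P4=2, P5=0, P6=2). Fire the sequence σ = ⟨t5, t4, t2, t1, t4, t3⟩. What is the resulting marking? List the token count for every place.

(P0=2, P1=4, P2=5, P3=2, P4=8, P5=3, P6=6)

step 1: fire t5:  (P0=3, P1=4, P2=4, P3=3, P4=2, P5=0, P6=2) → (P0=4, P1=4, P2=4, P3=3, P4=5, P5=0, P6=3)
step 2: fire t4:  (P0=4, P1=4, P2=4, P3=3, P4=5, P5=0, P6=3) → (P0=4, P1=4, P2=4, P3=2, P4=8, P5=1, P6=5)
step 3: fire t2:  (P0=4, P1=4, P2=4, P3=2, P4=8, P5=1, P6=5) → (P0=4, P1=4, P2=5, P3=2, P4=8, P5=1, P6=2)
step 4: fire t1:  (P0=4, P1=4, P2=5, P3=2, P4=8, P5=1, P6=2) → (P0=2, P1=4, P2=5, P3=2, P4=8, P5=1, P6=2)
step 5: fire t4:  (P0=2, P1=4, P2=5, P3=2, P4=8, P5=1, P6=2) → (P0=2, P1=4, P2=5, P3=1, P4=11, P5=2, P6=4)
step 6: fire t3:  (P0=2, P1=4, P2=5, P3=1, P4=11, P5=2, P6=4) → (P0=2, P1=4, P2=5, P3=2, P4=8, P5=3, P6=6)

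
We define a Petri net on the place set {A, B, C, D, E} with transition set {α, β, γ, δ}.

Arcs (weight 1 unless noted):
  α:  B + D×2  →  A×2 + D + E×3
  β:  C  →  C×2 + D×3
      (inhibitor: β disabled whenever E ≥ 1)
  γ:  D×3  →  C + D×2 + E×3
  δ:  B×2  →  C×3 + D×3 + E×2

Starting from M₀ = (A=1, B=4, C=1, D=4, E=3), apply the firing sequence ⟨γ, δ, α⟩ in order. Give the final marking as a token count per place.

step 1: fire γ:  (A=1, B=4, C=1, D=4, E=3) → (A=1, B=4, C=2, D=3, E=6)
step 2: fire δ:  (A=1, B=4, C=2, D=3, E=6) → (A=1, B=2, C=5, D=6, E=8)
step 3: fire α:  (A=1, B=2, C=5, D=6, E=8) → (A=3, B=1, C=5, D=5, E=11)

(A=3, B=1, C=5, D=5, E=11)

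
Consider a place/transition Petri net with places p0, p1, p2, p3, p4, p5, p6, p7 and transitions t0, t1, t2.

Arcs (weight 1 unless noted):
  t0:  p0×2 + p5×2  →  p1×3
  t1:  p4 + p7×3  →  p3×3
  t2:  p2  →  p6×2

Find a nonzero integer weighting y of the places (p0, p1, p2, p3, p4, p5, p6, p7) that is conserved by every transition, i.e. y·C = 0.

y = (p0:3, p1:2, p2:0, p3:0, p4:0, p5:0, p6:0, p7:0)

Incidence matrix C (rows=places, cols=transitions):
       t0   t1   t2
   p0  -2    0    0
   p1   3    0    0
   p2   0    0   -1
   p3   0    3    0
   p4   0   -1    0
   p5  -2    0    0
   p6   0    0    2
   p7   0   -3    0

Candidate y = [3, 2, 0, 0, 0, 0, 0, 0]; check y·C column-wise:
  col t0: 3·-2 + 2·3 + 0·-2 = 0
  col t1: 3·0 + 2·0 + 0·3 + 0·-1 + 0·-3 = 0
  col t2: 3·0 + 2·0 + 0·-1 + 0·2 = 0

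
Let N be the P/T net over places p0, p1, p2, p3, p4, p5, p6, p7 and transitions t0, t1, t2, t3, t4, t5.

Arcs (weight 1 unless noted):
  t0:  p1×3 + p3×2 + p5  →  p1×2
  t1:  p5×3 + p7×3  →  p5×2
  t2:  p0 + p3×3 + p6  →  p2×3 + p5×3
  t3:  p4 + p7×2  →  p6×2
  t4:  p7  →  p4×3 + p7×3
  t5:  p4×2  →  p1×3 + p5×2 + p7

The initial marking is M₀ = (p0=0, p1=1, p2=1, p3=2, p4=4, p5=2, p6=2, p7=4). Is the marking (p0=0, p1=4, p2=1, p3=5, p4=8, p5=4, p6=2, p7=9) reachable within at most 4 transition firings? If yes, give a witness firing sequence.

NO — not reachable within 4 firings

depth 0: 1 marking
depth 1: 4 markings reached so far
depth 2: 12 markings reached so far
depth 3: 26 markings reached so far
depth 4: 48 markings reached so far
target is not among the 48 markings reachable within 4 steps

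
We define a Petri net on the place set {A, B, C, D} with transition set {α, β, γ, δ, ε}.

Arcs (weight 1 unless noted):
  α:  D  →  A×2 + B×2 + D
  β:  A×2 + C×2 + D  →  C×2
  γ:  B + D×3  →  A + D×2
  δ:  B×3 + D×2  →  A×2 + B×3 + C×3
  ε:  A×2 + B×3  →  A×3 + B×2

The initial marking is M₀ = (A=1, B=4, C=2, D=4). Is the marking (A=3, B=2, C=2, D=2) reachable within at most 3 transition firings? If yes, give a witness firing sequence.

step 1: fire γ:  (A=1, B=4, C=2, D=4) → (A=2, B=3, C=2, D=3)
step 2: fire γ:  (A=2, B=3, C=2, D=3) → (A=3, B=2, C=2, D=2)

YES — reachable via ⟨γ, γ⟩ (2 firings)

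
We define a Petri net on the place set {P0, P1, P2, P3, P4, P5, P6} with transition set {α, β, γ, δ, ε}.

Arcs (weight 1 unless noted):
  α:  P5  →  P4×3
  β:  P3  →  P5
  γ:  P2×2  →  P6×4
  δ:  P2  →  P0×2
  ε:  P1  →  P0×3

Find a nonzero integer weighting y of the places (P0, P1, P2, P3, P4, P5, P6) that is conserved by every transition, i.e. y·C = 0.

y = (P0:0, P1:0, P2:0, P3:3, P4:1, P5:3, P6:0)

Incidence matrix C (rows=places, cols=transitions):
        α    β    γ    δ    ε
   P0   0    0    0    2    3
   P1   0    0    0    0   -1
   P2   0    0   -2   -1    0
   P3   0   -1    0    0    0
   P4   3    0    0    0    0
   P5  -1    1    0    0    0
   P6   0    0    4    0    0

Candidate y = [0, 0, 0, 3, 1, 3, 0]; check y·C column-wise:
  col α: 3·0 + 1·3 + 3·-1 = 0
  col β: 3·-1 + 1·0 + 3·1 = 0
  col γ: 0·-2 + 3·0 + 1·0 + 3·0 + 0·4 = 0
  col δ: 0·2 + 0·-1 + 3·0 + 1·0 + 3·0 = 0
  col ε: 0·3 + 0·-1 + 3·0 + 1·0 + 3·0 = 0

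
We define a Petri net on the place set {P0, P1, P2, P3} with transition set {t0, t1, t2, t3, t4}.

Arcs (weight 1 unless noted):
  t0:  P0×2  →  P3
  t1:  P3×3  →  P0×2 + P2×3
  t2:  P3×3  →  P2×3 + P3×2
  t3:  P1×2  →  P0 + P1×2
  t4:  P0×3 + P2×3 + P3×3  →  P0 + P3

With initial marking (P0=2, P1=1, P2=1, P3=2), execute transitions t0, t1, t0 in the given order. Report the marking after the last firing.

(P0=0, P1=1, P2=4, P3=1)

step 1: fire t0:  (P0=2, P1=1, P2=1, P3=2) → (P0=0, P1=1, P2=1, P3=3)
step 2: fire t1:  (P0=0, P1=1, P2=1, P3=3) → (P0=2, P1=1, P2=4, P3=0)
step 3: fire t0:  (P0=2, P1=1, P2=4, P3=0) → (P0=0, P1=1, P2=4, P3=1)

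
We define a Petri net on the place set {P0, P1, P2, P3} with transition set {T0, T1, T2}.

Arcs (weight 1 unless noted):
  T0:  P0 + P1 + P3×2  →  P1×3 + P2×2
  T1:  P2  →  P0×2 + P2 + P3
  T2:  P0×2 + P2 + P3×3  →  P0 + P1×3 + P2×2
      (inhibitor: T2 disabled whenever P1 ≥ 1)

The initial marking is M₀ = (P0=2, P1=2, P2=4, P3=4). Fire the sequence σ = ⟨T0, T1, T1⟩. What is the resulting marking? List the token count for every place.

step 1: fire T0:  (P0=2, P1=2, P2=4, P3=4) → (P0=1, P1=4, P2=6, P3=2)
step 2: fire T1:  (P0=1, P1=4, P2=6, P3=2) → (P0=3, P1=4, P2=6, P3=3)
step 3: fire T1:  (P0=3, P1=4, P2=6, P3=3) → (P0=5, P1=4, P2=6, P3=4)

(P0=5, P1=4, P2=6, P3=4)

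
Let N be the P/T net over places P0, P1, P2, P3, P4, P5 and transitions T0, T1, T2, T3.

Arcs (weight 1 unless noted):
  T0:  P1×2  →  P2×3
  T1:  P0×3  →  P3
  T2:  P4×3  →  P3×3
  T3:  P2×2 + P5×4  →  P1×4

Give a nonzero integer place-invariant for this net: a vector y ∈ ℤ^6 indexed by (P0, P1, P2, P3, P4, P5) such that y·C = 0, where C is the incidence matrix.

y = (P0:1, P1:0, P2:0, P3:3, P4:3, P5:0)

Incidence matrix C (rows=places, cols=transitions):
       T0   T1   T2   T3
   P0   0   -3    0    0
   P1  -2    0    0    4
   P2   3    0    0   -2
   P3   0    1    3    0
   P4   0    0   -3    0
   P5   0    0    0   -4

Candidate y = [1, 0, 0, 3, 3, 0]; check y·C column-wise:
  col T0: 1·0 + 0·-2 + 0·3 + 3·0 + 3·0 = 0
  col T1: 1·-3 + 3·1 + 3·0 = 0
  col T2: 1·0 + 3·3 + 3·-3 = 0
  col T3: 1·0 + 0·4 + 0·-2 + 3·0 + 3·0 + 0·-4 = 0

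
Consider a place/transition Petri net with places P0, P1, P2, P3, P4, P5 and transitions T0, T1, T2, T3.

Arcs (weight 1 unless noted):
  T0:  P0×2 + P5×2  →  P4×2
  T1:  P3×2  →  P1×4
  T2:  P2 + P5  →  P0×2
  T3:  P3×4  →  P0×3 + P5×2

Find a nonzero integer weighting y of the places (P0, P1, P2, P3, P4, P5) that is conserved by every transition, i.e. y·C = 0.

Incidence matrix C (rows=places, cols=transitions):
       T0   T1   T2   T3
   P0  -2    0    2    3
   P1   0    4    0    0
   P2   0    0   -1    0
   P3   0   -2    0   -4
   P4   2    0    0    0
   P5  -2    0   -1    2

Candidate y = [8, 3, 16, 6, 8, 0]; check y·C column-wise:
  col T0: 8·-2 + 3·0 + 16·0 + 6·0 + 8·2 + 0·-2 = 0
  col T1: 8·0 + 3·4 + 16·0 + 6·-2 + 8·0 = 0
  col T2: 8·2 + 3·0 + 16·-1 + 6·0 + 8·0 + 0·-1 = 0
  col T3: 8·3 + 3·0 + 16·0 + 6·-4 + 8·0 + 0·2 = 0

y = (P0:8, P1:3, P2:16, P3:6, P4:8, P5:0)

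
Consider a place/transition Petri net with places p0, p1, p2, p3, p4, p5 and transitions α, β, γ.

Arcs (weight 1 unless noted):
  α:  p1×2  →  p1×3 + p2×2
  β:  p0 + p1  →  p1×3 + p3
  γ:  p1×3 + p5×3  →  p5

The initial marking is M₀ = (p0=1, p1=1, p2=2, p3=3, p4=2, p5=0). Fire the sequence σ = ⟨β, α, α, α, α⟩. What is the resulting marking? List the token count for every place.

(p0=0, p1=7, p2=10, p3=4, p4=2, p5=0)

step 1: fire β:  (p0=1, p1=1, p2=2, p3=3, p4=2, p5=0) → (p0=0, p1=3, p2=2, p3=4, p4=2, p5=0)
step 2: fire α:  (p0=0, p1=3, p2=2, p3=4, p4=2, p5=0) → (p0=0, p1=4, p2=4, p3=4, p4=2, p5=0)
step 3: fire α:  (p0=0, p1=4, p2=4, p3=4, p4=2, p5=0) → (p0=0, p1=5, p2=6, p3=4, p4=2, p5=0)
step 4: fire α:  (p0=0, p1=5, p2=6, p3=4, p4=2, p5=0) → (p0=0, p1=6, p2=8, p3=4, p4=2, p5=0)
step 5: fire α:  (p0=0, p1=6, p2=8, p3=4, p4=2, p5=0) → (p0=0, p1=7, p2=10, p3=4, p4=2, p5=0)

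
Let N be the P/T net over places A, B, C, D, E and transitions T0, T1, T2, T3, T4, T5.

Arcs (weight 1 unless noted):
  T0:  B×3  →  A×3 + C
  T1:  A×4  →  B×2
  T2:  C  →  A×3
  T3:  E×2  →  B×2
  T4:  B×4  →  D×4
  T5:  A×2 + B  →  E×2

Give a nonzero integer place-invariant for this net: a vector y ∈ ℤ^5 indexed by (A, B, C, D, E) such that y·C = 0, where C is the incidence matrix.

Incidence matrix C (rows=places, cols=transitions):
       T0   T1   T2   T3   T4   T5
    A   3   -4    3    0    0   -2
    B  -3    2    0    2   -4   -1
    C   1    0   -1    0    0    0
    D   0    0    0    0    4    0
    E   0    0    0   -2    0    2

Candidate y = [1, 2, 3, 2, 2]; check y·C column-wise:
  col T0: 1·3 + 2·-3 + 3·1 + 2·0 + 2·0 = 0
  col T1: 1·-4 + 2·2 + 3·0 + 2·0 + 2·0 = 0
  col T2: 1·3 + 2·0 + 3·-1 + 2·0 + 2·0 = 0
  col T3: 1·0 + 2·2 + 3·0 + 2·0 + 2·-2 = 0
  col T4: 1·0 + 2·-4 + 3·0 + 2·4 + 2·0 = 0
  col T5: 1·-2 + 2·-1 + 3·0 + 2·0 + 2·2 = 0

y = (A:1, B:2, C:3, D:2, E:2)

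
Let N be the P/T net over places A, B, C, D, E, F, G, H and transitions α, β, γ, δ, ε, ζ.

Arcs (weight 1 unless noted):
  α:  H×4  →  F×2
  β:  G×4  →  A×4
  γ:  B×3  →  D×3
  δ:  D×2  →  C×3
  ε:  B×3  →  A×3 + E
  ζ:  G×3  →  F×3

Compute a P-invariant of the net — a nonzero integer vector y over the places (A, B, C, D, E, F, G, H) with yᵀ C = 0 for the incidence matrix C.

y = (A:0, B:3, C:2, D:3, E:9, F:0, G:0, H:0)

Incidence matrix C (rows=places, cols=transitions):
        α    β    γ    δ    ε    ζ
    A   0    4    0    0    3    0
    B   0    0   -3    0   -3    0
    C   0    0    0    3    0    0
    D   0    0    3   -2    0    0
    E   0    0    0    0    1    0
    F   2    0    0    0    0    3
    G   0   -4    0    0    0   -3
    H  -4    0    0    0    0    0

Candidate y = [0, 3, 2, 3, 9, 0, 0, 0]; check y·C column-wise:
  col α: 3·0 + 2·0 + 3·0 + 9·0 + 0·2 + 0·-4 = 0
  col β: 0·4 + 3·0 + 2·0 + 3·0 + 9·0 + 0·-4 = 0
  col γ: 3·-3 + 2·0 + 3·3 + 9·0 = 0
  col δ: 3·0 + 2·3 + 3·-2 + 9·0 = 0
  col ε: 0·3 + 3·-3 + 2·0 + 3·0 + 9·1 = 0
  col ζ: 3·0 + 2·0 + 3·0 + 9·0 + 0·3 + 0·-3 = 0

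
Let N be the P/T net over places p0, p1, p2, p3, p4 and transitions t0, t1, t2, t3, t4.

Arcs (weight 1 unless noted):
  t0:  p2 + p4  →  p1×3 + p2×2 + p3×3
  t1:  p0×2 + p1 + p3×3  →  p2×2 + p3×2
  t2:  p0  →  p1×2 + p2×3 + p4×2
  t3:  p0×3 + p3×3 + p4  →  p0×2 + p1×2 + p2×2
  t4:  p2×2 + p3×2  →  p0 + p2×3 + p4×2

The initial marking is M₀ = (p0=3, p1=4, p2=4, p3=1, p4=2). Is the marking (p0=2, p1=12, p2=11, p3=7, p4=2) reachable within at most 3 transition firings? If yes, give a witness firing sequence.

NO — not reachable within 3 firings

depth 0: 1 marking
depth 1: 3 markings reached so far
depth 2: 9 markings reached so far
depth 3: 19 markings reached so far
target is not among the 19 markings reachable within 3 steps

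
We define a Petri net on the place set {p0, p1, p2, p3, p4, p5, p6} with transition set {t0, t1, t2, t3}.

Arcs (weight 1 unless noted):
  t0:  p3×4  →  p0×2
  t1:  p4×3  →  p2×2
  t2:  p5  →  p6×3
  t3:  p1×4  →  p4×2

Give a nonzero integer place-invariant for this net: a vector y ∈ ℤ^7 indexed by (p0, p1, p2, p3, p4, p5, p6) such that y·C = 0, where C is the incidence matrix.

y = (p0:2, p1:0, p2:0, p3:1, p4:0, p5:0, p6:0)

Incidence matrix C (rows=places, cols=transitions):
       t0   t1   t2   t3
   p0   2    0    0    0
   p1   0    0    0   -4
   p2   0    2    0    0
   p3  -4    0    0    0
   p4   0   -3    0    2
   p5   0    0   -1    0
   p6   0    0    3    0

Candidate y = [2, 0, 0, 1, 0, 0, 0]; check y·C column-wise:
  col t0: 2·2 + 1·-4 = 0
  col t1: 2·0 + 0·2 + 1·0 + 0·-3 = 0
  col t2: 2·0 + 1·0 + 0·-1 + 0·3 = 0
  col t3: 2·0 + 0·-4 + 1·0 + 0·2 = 0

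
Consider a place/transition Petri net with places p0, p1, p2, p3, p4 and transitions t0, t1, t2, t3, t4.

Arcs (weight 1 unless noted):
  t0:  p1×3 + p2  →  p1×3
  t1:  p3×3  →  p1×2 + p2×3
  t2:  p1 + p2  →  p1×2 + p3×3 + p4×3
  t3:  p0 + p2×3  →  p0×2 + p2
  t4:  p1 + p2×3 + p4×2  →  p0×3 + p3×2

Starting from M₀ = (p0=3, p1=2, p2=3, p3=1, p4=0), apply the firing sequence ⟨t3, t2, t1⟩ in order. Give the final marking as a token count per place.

(p0=4, p1=5, p2=3, p3=1, p4=3)

step 1: fire t3:  (p0=3, p1=2, p2=3, p3=1, p4=0) → (p0=4, p1=2, p2=1, p3=1, p4=0)
step 2: fire t2:  (p0=4, p1=2, p2=1, p3=1, p4=0) → (p0=4, p1=3, p2=0, p3=4, p4=3)
step 3: fire t1:  (p0=4, p1=3, p2=0, p3=4, p4=3) → (p0=4, p1=5, p2=3, p3=1, p4=3)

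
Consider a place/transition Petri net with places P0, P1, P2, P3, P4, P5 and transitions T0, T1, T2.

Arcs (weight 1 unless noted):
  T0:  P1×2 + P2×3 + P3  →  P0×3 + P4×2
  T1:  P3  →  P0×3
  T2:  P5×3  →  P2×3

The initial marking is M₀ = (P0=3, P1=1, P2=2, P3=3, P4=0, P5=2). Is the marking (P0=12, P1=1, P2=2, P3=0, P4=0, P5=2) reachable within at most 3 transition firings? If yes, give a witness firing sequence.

YES — reachable via ⟨T1, T1, T1⟩ (3 firings)

step 1: fire T1:  (P0=3, P1=1, P2=2, P3=3, P4=0, P5=2) → (P0=6, P1=1, P2=2, P3=2, P4=0, P5=2)
step 2: fire T1:  (P0=6, P1=1, P2=2, P3=2, P4=0, P5=2) → (P0=9, P1=1, P2=2, P3=1, P4=0, P5=2)
step 3: fire T1:  (P0=9, P1=1, P2=2, P3=1, P4=0, P5=2) → (P0=12, P1=1, P2=2, P3=0, P4=0, P5=2)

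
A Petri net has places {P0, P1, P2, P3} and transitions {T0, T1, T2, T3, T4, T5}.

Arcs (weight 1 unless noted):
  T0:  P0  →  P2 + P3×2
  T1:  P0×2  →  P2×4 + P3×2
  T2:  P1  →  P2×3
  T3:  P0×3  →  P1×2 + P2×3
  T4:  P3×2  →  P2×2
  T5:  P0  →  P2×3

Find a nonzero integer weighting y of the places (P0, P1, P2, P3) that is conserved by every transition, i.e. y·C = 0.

y = (P0:3, P1:3, P2:1, P3:1)

Incidence matrix C (rows=places, cols=transitions):
       T0   T1   T2   T3   T4   T5
   P0  -1   -2    0   -3    0   -1
   P1   0    0   -1    2    0    0
   P2   1    4    3    3    2    3
   P3   2    2    0    0   -2    0

Candidate y = [3, 3, 1, 1]; check y·C column-wise:
  col T0: 3·-1 + 3·0 + 1·1 + 1·2 = 0
  col T1: 3·-2 + 3·0 + 1·4 + 1·2 = 0
  col T2: 3·0 + 3·-1 + 1·3 + 1·0 = 0
  col T3: 3·-3 + 3·2 + 1·3 + 1·0 = 0
  col T4: 3·0 + 3·0 + 1·2 + 1·-2 = 0
  col T5: 3·-1 + 3·0 + 1·3 + 1·0 = 0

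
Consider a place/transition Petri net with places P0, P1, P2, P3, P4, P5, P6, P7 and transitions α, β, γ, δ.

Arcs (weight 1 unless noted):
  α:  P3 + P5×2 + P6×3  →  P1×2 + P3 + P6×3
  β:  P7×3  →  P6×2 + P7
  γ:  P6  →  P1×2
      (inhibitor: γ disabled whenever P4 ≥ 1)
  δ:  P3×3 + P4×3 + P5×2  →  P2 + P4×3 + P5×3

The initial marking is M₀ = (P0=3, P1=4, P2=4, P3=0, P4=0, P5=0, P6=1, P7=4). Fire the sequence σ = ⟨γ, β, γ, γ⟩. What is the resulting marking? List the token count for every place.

step 1: fire γ:  (P0=3, P1=4, P2=4, P3=0, P4=0, P5=0, P6=1, P7=4) → (P0=3, P1=6, P2=4, P3=0, P4=0, P5=0, P6=0, P7=4)
step 2: fire β:  (P0=3, P1=6, P2=4, P3=0, P4=0, P5=0, P6=0, P7=4) → (P0=3, P1=6, P2=4, P3=0, P4=0, P5=0, P6=2, P7=2)
step 3: fire γ:  (P0=3, P1=6, P2=4, P3=0, P4=0, P5=0, P6=2, P7=2) → (P0=3, P1=8, P2=4, P3=0, P4=0, P5=0, P6=1, P7=2)
step 4: fire γ:  (P0=3, P1=8, P2=4, P3=0, P4=0, P5=0, P6=1, P7=2) → (P0=3, P1=10, P2=4, P3=0, P4=0, P5=0, P6=0, P7=2)

(P0=3, P1=10, P2=4, P3=0, P4=0, P5=0, P6=0, P7=2)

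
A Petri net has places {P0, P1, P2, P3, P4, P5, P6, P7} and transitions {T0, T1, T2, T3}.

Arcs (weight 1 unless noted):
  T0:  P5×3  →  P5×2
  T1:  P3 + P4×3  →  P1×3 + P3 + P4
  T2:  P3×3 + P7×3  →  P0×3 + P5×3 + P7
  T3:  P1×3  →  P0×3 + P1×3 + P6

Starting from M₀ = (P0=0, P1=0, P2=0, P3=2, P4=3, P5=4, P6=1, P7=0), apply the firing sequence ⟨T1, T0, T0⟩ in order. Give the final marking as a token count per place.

(P0=0, P1=3, P2=0, P3=2, P4=1, P5=2, P6=1, P7=0)

step 1: fire T1:  (P0=0, P1=0, P2=0, P3=2, P4=3, P5=4, P6=1, P7=0) → (P0=0, P1=3, P2=0, P3=2, P4=1, P5=4, P6=1, P7=0)
step 2: fire T0:  (P0=0, P1=3, P2=0, P3=2, P4=1, P5=4, P6=1, P7=0) → (P0=0, P1=3, P2=0, P3=2, P4=1, P5=3, P6=1, P7=0)
step 3: fire T0:  (P0=0, P1=3, P2=0, P3=2, P4=1, P5=3, P6=1, P7=0) → (P0=0, P1=3, P2=0, P3=2, P4=1, P5=2, P6=1, P7=0)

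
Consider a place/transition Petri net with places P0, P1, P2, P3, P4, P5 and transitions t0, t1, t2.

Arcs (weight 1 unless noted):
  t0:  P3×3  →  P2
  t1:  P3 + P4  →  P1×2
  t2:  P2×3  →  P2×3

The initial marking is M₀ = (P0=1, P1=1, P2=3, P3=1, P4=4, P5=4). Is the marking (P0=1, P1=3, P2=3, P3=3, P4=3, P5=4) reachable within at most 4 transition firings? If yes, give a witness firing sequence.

depth 0: 1 marking
depth 1: 2 markings reached so far
depth 2: 2 markings reached so far
(frontier empty at depth 2; search complete)
target is not among the 2 markings reachable within 4 steps

NO — not reachable within 4 firings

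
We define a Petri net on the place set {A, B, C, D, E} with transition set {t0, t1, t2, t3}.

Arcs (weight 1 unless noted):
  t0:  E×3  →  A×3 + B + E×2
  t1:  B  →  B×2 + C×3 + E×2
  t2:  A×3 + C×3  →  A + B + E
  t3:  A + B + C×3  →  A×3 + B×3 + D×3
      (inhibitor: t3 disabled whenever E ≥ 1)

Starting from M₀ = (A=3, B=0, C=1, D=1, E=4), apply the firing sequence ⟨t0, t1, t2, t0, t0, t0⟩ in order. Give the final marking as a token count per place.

step 1: fire t0:  (A=3, B=0, C=1, D=1, E=4) → (A=6, B=1, C=1, D=1, E=3)
step 2: fire t1:  (A=6, B=1, C=1, D=1, E=3) → (A=6, B=2, C=4, D=1, E=5)
step 3: fire t2:  (A=6, B=2, C=4, D=1, E=5) → (A=4, B=3, C=1, D=1, E=6)
step 4: fire t0:  (A=4, B=3, C=1, D=1, E=6) → (A=7, B=4, C=1, D=1, E=5)
step 5: fire t0:  (A=7, B=4, C=1, D=1, E=5) → (A=10, B=5, C=1, D=1, E=4)
step 6: fire t0:  (A=10, B=5, C=1, D=1, E=4) → (A=13, B=6, C=1, D=1, E=3)

(A=13, B=6, C=1, D=1, E=3)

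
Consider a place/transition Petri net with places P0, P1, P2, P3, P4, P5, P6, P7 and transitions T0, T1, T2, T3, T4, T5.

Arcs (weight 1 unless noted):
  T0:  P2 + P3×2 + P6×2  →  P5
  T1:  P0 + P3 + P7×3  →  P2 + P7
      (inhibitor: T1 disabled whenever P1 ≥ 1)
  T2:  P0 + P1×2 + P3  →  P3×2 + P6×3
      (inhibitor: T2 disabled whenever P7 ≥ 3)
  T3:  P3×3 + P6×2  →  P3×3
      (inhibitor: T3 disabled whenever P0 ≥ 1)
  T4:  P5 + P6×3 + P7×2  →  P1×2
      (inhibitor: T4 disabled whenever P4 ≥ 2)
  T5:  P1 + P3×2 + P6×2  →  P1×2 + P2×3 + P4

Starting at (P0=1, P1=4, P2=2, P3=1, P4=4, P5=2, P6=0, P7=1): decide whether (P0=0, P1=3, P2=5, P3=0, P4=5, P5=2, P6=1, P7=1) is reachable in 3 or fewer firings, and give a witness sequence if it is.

YES — reachable via ⟨T2, T5⟩ (2 firings)

step 1: fire T2:  (P0=1, P1=4, P2=2, P3=1, P4=4, P5=2, P6=0, P7=1) → (P0=0, P1=2, P2=2, P3=2, P4=4, P5=2, P6=3, P7=1)
step 2: fire T5:  (P0=0, P1=2, P2=2, P3=2, P4=4, P5=2, P6=3, P7=1) → (P0=0, P1=3, P2=5, P3=0, P4=5, P5=2, P6=1, P7=1)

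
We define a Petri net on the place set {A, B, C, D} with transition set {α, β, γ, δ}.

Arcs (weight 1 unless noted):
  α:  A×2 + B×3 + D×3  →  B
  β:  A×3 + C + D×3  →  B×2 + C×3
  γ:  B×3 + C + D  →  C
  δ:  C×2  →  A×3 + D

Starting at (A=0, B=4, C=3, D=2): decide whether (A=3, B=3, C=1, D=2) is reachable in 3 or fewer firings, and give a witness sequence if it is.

depth 0: 1 marking
depth 1: 3 markings reached so far
depth 2: 6 markings reached so far
depth 3: 7 markings reached so far
target is not among the 7 markings reachable within 3 steps

NO — not reachable within 3 firings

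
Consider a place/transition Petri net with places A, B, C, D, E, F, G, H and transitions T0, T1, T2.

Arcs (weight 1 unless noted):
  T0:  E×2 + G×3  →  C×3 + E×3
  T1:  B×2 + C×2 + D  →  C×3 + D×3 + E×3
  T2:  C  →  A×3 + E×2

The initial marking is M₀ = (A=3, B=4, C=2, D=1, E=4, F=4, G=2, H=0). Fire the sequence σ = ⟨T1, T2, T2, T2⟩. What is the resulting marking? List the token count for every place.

(A=12, B=2, C=0, D=3, E=13, F=4, G=2, H=0)

step 1: fire T1:  (A=3, B=4, C=2, D=1, E=4, F=4, G=2, H=0) → (A=3, B=2, C=3, D=3, E=7, F=4, G=2, H=0)
step 2: fire T2:  (A=3, B=2, C=3, D=3, E=7, F=4, G=2, H=0) → (A=6, B=2, C=2, D=3, E=9, F=4, G=2, H=0)
step 3: fire T2:  (A=6, B=2, C=2, D=3, E=9, F=4, G=2, H=0) → (A=9, B=2, C=1, D=3, E=11, F=4, G=2, H=0)
step 4: fire T2:  (A=9, B=2, C=1, D=3, E=11, F=4, G=2, H=0) → (A=12, B=2, C=0, D=3, E=13, F=4, G=2, H=0)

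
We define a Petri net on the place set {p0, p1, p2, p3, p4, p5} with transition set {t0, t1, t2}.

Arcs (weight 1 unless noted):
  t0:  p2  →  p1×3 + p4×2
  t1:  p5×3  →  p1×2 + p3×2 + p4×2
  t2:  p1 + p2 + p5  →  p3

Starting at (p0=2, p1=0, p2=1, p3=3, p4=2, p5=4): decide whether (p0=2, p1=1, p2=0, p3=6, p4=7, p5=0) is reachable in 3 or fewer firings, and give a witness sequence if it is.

NO — not reachable within 3 firings

depth 0: 1 marking
depth 1: 3 markings reached so far
depth 2: 5 markings reached so far
depth 3: 5 markings reached so far
(frontier empty at depth 3; search complete)
target is not among the 5 markings reachable within 3 steps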